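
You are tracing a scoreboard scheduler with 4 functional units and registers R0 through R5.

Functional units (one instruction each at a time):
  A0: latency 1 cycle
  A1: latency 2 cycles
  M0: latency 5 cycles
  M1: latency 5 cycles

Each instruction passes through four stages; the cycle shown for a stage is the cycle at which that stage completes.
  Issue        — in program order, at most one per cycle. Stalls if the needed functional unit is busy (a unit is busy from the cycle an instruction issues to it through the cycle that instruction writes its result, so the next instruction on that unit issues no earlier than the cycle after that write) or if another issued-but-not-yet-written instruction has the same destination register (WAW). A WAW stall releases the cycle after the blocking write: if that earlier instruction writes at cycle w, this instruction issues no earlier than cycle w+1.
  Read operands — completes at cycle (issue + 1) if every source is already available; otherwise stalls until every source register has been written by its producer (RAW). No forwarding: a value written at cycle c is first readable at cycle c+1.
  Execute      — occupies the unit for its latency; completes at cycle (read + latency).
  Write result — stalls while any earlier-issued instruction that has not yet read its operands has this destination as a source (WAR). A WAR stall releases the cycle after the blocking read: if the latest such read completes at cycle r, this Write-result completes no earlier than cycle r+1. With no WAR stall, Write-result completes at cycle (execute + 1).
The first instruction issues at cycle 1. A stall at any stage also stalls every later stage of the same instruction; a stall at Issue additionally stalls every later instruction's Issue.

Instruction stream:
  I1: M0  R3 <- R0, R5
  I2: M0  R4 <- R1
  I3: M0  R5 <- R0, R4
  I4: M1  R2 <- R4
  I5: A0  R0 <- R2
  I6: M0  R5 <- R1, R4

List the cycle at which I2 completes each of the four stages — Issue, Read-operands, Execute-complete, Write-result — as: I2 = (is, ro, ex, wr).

I2 = (9, 10, 15, 16)

t=1  I1 dispatched to M0
t=2  I1 operands ready
t=7  I1 complete
t=8  R3←I1
t=9  I2 dispatched to M0
t=10  I2 operands ready
t=15  I2 complete
t=16  R4←I2
t=17  I3 dispatched to M0
t=18  I3 operands ready; I4 dispatched to M1
t=19  I4 operands ready; I5 dispatched to A0
t=23  I3 complete
t=24  R5←I3; I4 complete
t=25  R2←I4; I6 dispatched to M0
t=26  I5 operands ready; I6 operands ready
t=27  I5 complete
t=28  R0←I5
t=31  I6 complete
t=32  R5←I6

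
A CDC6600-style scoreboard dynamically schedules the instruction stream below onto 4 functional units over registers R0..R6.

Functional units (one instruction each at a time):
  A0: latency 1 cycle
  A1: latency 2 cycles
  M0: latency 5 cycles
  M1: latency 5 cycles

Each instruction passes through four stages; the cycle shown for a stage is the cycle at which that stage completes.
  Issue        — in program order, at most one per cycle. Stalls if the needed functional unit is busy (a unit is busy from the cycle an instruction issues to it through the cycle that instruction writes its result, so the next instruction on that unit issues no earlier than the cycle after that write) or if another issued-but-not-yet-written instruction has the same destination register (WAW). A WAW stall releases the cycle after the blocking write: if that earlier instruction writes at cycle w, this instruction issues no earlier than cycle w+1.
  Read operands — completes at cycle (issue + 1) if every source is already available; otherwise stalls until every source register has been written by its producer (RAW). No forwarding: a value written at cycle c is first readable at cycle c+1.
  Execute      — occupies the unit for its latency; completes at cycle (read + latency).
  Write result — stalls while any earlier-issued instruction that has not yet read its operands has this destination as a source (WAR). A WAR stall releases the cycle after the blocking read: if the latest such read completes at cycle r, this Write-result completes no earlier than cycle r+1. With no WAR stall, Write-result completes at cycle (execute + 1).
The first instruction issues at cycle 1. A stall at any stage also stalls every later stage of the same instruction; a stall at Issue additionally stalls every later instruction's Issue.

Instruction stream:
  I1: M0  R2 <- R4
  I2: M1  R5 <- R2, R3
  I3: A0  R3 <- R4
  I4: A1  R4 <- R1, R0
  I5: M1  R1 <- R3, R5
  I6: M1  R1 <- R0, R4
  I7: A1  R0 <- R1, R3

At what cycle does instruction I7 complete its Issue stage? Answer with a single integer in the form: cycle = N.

cycle = 25

1) issue 1, read 2, done 7, write 8
2) issue 2, read 9, done 14, write 15  <RAW R2: wait I1 write@8>
3) issue 3, read 4, done 5, write 10  <WAR R3: wait I2 read@9>
4) issue 4, read 5, done 7, write 8
5) issue 16, read 17, done 22, write 23  <struct: M1 busy until I2 writes@15>
6) issue 24, read 25, done 30, write 31  <struct: M1 busy until I5 writes@23>
7) issue 25, read 32, done 34, write 35  <RAW R1: wait I6 write@31>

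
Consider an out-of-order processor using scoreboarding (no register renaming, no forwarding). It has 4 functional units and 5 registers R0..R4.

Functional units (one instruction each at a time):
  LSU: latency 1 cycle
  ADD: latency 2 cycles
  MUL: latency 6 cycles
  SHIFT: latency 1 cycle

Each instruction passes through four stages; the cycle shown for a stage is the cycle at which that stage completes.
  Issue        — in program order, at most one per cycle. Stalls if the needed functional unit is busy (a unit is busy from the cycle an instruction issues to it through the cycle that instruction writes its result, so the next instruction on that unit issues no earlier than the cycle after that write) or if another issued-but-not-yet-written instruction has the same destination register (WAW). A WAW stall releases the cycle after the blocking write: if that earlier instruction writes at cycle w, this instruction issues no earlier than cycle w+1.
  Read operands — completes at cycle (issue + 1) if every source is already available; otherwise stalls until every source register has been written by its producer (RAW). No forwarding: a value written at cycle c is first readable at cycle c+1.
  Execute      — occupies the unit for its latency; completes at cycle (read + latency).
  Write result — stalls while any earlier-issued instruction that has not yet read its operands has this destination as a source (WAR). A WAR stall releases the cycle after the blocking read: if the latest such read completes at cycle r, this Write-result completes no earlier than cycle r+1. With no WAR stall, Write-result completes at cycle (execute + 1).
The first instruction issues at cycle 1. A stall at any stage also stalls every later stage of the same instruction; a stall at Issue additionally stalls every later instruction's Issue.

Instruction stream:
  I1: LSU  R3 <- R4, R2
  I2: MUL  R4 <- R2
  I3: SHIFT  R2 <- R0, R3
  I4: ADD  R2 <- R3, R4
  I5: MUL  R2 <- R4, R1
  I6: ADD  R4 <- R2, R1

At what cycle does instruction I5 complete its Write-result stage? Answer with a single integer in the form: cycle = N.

cycle = 23

I1: IS=1 RO=2 EX=3 WR=4
I2: IS=2 RO=3 EX=9 WR=10
I3: IS=3 RO=5 EX=6 WR=7  [RAW R3: wait I1 write@4]
I4: IS=8 RO=11 EX=13 WR=14  [WAW R2: wait I3 write@7; RAW R4: wait I2 write@10]
I5: IS=15 RO=16 EX=22 WR=23  [WAW R2: wait I4 write@14]
I6: IS=16 RO=24 EX=26 WR=27  [RAW R2: wait I5 write@23]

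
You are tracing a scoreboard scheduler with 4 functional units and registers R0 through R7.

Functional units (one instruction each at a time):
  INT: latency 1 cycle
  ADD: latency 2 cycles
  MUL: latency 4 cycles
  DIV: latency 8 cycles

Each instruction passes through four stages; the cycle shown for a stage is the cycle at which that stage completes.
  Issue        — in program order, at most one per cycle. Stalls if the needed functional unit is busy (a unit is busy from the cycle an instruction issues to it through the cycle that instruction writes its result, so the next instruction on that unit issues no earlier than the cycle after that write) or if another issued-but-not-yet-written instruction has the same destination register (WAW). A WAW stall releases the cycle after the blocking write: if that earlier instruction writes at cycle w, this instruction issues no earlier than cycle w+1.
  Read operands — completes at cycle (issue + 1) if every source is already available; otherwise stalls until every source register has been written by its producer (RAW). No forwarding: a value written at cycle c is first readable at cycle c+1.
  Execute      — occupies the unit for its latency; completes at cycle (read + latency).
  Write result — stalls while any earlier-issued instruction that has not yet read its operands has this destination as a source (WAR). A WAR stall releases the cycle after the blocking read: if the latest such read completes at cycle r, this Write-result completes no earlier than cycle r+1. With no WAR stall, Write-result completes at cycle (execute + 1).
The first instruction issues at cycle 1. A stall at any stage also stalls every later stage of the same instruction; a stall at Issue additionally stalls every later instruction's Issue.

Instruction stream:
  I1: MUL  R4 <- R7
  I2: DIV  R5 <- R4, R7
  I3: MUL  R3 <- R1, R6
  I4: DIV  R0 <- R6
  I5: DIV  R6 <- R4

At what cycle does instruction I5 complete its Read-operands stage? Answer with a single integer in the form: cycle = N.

cycle = 30

cycle 1: issue I1 (MUL)
cycle 2: I1 read-ops | issue I2 (DIV)
cycle 6: I1 finished on MUL
cycle 7: I1→R4
cycle 8: I2 read-ops | issue I3 (MUL)
cycle 9: I3 read-ops
cycle 13: I3 finished on MUL
cycle 14: I3→R3
cycle 16: I2 finished on DIV
cycle 17: I2→R5
cycle 18: issue I4 (DIV)
cycle 19: I4 read-ops
cycle 27: I4 finished on DIV
cycle 28: I4→R0
cycle 29: issue I5 (DIV)
cycle 30: I5 read-ops
cycle 38: I5 finished on DIV
cycle 39: I5→R6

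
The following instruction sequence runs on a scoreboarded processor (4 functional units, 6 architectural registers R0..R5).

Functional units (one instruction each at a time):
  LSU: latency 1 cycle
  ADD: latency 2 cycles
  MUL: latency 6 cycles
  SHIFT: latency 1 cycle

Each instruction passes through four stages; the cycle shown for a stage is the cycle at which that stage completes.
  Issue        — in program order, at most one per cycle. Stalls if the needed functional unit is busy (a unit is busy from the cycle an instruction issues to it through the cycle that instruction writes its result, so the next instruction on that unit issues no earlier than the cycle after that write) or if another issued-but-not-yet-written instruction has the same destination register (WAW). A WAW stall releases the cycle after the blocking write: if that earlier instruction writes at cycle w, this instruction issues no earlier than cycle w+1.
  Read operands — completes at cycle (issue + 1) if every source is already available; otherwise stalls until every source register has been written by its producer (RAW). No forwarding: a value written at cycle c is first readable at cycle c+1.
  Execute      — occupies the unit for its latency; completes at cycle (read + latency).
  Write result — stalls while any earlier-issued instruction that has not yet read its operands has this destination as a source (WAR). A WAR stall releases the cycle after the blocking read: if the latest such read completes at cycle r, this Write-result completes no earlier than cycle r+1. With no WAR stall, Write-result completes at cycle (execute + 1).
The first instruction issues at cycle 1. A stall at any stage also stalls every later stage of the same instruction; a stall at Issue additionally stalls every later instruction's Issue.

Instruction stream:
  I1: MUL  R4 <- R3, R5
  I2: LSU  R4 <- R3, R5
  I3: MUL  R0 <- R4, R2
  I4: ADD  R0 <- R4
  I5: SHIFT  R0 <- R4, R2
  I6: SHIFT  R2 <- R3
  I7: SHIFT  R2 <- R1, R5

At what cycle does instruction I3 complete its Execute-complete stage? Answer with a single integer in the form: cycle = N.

cycle = 20

[1] I1 issues→MUL
[2] I1 reads
[8] I1 exec-done
[9] I1 writes R4
[10] I2 issues→LSU
[11] I2 reads; I3 issues→MUL
[12] I2 exec-done
[13] I2 writes R4
[14] I3 reads
[20] I3 exec-done
[21] I3 writes R0
[22] I4 issues→ADD
[23] I4 reads
[25] I4 exec-done
[26] I4 writes R0
[27] I5 issues→SHIFT
[28] I5 reads
[29] I5 exec-done
[30] I5 writes R0
[31] I6 issues→SHIFT
[32] I6 reads
[33] I6 exec-done
[34] I6 writes R2
[35] I7 issues→SHIFT
[36] I7 reads
[37] I7 exec-done
[38] I7 writes R2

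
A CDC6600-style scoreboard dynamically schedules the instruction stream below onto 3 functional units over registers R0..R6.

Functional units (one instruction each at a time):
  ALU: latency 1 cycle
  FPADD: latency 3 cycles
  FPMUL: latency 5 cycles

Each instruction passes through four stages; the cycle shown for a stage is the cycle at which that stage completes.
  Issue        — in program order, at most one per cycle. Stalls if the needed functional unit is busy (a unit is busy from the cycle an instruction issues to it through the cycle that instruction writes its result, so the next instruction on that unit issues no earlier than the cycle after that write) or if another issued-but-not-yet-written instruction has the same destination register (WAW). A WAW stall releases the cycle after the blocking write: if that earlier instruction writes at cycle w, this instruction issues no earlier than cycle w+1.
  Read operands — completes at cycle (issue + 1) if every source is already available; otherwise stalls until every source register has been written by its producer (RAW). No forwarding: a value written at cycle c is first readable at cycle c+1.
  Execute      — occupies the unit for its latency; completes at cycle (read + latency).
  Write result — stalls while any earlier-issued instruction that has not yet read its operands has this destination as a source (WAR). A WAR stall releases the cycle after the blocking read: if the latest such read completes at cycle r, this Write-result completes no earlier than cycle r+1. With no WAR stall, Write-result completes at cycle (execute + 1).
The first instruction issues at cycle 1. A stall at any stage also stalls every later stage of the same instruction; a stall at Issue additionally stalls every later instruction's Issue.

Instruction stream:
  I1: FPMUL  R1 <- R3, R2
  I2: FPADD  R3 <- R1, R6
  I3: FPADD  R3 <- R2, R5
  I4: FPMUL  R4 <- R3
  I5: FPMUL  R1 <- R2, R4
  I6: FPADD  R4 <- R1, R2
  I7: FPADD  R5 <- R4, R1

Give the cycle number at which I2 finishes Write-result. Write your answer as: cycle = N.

I1  is:1  ro:2  ex:7  wr:8
I2  is:2  ro:9  ex:12  wr:13  — RAW R1: wait I1 write@8
I3  is:14  ro:15  ex:18  wr:19  — struct: FPADD busy until I2 writes@13
I4  is:15  ro:20  ex:25  wr:26  — RAW R3: wait I3 write@19
I5  is:27  ro:28  ex:33  wr:34  — struct: FPMUL busy until I4 writes@26
I6  is:28  ro:35  ex:38  wr:39  — RAW R1: wait I5 write@34
I7  is:40  ro:41  ex:44  wr:45  — struct: FPADD busy until I6 writes@39

cycle = 13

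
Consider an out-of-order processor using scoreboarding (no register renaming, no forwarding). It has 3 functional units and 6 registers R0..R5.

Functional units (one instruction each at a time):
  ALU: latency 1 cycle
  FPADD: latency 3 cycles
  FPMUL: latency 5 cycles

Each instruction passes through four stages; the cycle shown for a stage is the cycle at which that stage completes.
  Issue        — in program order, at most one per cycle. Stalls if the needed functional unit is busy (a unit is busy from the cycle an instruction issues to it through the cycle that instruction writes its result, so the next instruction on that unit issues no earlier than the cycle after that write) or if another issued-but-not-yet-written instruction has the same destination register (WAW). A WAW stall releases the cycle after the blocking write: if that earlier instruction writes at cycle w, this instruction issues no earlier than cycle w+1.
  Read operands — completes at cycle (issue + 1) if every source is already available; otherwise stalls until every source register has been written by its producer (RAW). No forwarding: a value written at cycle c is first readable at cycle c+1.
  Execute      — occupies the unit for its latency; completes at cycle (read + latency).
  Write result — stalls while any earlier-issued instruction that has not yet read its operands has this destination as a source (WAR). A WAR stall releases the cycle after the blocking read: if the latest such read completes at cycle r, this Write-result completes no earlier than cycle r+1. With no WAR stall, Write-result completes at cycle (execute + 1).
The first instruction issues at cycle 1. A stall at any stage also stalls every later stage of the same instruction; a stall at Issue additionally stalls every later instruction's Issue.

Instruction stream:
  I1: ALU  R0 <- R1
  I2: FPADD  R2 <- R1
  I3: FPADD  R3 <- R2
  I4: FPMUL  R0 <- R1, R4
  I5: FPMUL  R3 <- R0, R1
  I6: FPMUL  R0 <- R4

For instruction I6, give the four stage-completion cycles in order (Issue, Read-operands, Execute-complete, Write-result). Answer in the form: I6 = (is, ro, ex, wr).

I6 = (25, 26, 31, 32)

t=1  issue I1 (ALU)
t=2  I1 read-ops; issue I2 (FPADD)
t=3  I1 finished on ALU; I2 read-ops
t=4  I1→R0
t=6  I2 finished on FPADD
t=7  I2→R2
t=8  issue I3 (FPADD)
t=9  I3 read-ops; issue I4 (FPMUL)
t=10  I4 read-ops
t=12  I3 finished on FPADD
t=13  I3→R3
t=15  I4 finished on FPMUL
t=16  I4→R0
t=17  issue I5 (FPMUL)
t=18  I5 read-ops
t=23  I5 finished on FPMUL
t=24  I5→R3
t=25  issue I6 (FPMUL)
t=26  I6 read-ops
t=31  I6 finished on FPMUL
t=32  I6→R0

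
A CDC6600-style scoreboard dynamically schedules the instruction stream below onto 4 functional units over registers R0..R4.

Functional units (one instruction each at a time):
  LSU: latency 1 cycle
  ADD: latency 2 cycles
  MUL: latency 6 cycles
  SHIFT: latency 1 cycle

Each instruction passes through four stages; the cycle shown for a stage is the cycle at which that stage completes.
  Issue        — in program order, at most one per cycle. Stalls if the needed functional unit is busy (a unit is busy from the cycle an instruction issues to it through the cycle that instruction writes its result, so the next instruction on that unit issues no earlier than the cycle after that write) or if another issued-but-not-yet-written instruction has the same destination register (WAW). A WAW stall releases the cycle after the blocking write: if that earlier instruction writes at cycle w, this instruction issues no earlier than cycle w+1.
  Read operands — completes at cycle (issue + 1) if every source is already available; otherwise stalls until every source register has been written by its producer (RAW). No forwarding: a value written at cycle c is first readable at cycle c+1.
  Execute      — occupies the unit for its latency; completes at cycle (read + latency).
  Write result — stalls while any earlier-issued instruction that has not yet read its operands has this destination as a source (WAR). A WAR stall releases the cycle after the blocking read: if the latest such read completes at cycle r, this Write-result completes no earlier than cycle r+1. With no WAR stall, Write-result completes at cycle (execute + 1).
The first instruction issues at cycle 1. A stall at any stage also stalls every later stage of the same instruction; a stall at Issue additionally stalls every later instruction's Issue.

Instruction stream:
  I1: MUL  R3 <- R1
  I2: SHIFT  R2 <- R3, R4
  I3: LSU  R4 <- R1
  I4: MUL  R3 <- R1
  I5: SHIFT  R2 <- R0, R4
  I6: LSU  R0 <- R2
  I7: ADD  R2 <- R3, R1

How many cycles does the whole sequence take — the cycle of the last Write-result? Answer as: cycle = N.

cycle 1: I1→MUL
cycle 2: I1 RO · I2→SHIFT
cycle 3: I3→LSU
cycle 4: I3 RO
cycle 5: I3 EX
cycle 8: I1 EX
cycle 9: I1 WR R3
cycle 10: I2 RO · I4→MUL
cycle 11: I2 EX · I3 WR R4 · I4 RO
cycle 12: I2 WR R2
cycle 13: I5→SHIFT
cycle 14: I5 RO · I6→LSU
cycle 15: I5 EX
cycle 16: I5 WR R2
cycle 17: I4 EX · I6 RO · I7→ADD
cycle 18: I4 WR R3 · I6 EX
cycle 19: I6 WR R0 · I7 RO
cycle 21: I7 EX
cycle 22: I7 WR R2

cycle = 22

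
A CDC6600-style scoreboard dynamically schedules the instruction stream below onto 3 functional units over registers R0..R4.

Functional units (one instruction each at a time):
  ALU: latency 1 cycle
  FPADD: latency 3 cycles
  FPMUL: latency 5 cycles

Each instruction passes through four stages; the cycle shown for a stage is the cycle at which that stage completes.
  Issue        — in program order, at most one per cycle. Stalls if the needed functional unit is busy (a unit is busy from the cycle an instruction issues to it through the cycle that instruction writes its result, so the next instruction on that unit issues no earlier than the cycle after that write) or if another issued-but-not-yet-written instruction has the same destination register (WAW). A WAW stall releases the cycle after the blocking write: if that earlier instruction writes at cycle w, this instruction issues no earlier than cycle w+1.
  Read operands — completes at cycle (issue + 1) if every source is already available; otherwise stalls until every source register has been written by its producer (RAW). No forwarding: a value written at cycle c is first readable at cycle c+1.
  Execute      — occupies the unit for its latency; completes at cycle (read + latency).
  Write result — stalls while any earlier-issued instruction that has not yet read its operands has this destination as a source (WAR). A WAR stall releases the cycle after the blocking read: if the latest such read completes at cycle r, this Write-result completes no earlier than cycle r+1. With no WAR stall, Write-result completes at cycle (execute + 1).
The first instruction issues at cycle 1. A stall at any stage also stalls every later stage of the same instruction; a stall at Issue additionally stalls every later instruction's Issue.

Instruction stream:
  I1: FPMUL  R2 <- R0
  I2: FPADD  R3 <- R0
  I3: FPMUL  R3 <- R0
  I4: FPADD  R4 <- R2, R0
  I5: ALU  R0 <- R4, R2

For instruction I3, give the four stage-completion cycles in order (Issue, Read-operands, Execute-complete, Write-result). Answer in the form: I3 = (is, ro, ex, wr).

1) issue 1, read 2, done 7, write 8
2) issue 2, read 3, done 6, write 7
3) issue 9, read 10, done 15, write 16  <struct: FPMUL busy until I1 writes@8>
4) issue 10, read 11, done 14, write 15
5) issue 11, read 16, done 17, write 18  <RAW R4: wait I4 write@15>

I3 = (9, 10, 15, 16)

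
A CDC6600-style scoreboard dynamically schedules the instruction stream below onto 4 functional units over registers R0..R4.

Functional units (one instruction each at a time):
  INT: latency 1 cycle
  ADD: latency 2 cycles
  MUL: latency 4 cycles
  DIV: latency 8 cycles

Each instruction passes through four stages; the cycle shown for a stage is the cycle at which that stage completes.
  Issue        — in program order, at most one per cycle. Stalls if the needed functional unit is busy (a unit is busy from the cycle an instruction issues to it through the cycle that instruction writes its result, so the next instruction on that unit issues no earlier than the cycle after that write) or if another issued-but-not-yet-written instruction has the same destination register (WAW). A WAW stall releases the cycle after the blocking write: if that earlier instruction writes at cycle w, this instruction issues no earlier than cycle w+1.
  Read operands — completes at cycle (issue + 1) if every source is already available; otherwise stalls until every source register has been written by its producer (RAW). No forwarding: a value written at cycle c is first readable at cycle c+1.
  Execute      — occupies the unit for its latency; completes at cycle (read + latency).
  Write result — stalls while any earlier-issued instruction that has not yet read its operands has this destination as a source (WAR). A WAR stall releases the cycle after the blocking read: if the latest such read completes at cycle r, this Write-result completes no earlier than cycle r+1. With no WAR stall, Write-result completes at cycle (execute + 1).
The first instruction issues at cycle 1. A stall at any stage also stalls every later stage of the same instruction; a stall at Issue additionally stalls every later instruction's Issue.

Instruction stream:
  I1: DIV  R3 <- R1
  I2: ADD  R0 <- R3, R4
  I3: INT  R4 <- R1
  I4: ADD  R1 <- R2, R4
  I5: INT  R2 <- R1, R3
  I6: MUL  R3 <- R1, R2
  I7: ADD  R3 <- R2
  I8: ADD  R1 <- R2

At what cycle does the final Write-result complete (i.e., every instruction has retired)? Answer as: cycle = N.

c1: I1 dispatched to DIV
c2: I1 operands ready | I2 dispatched to ADD
c3: I3 dispatched to INT
c4: I3 operands ready
c5: I3 complete
c10: I1 complete
c11: R3←I1
c12: I2 operands ready
c13: R4←I3
c14: I2 complete
c15: R0←I2
c16: I4 dispatched to ADD
c17: I4 operands ready | I5 dispatched to INT
c18: I6 dispatched to MUL
c19: I4 complete
c20: R1←I4
c21: I5 operands ready
c22: I5 complete
c23: R2←I5
c24: I6 operands ready
c28: I6 complete
c29: R3←I6
c30: I7 dispatched to ADD
c31: I7 operands ready
c33: I7 complete
c34: R3←I7
c35: I8 dispatched to ADD
c36: I8 operands ready
c38: I8 complete
c39: R1←I8

cycle = 39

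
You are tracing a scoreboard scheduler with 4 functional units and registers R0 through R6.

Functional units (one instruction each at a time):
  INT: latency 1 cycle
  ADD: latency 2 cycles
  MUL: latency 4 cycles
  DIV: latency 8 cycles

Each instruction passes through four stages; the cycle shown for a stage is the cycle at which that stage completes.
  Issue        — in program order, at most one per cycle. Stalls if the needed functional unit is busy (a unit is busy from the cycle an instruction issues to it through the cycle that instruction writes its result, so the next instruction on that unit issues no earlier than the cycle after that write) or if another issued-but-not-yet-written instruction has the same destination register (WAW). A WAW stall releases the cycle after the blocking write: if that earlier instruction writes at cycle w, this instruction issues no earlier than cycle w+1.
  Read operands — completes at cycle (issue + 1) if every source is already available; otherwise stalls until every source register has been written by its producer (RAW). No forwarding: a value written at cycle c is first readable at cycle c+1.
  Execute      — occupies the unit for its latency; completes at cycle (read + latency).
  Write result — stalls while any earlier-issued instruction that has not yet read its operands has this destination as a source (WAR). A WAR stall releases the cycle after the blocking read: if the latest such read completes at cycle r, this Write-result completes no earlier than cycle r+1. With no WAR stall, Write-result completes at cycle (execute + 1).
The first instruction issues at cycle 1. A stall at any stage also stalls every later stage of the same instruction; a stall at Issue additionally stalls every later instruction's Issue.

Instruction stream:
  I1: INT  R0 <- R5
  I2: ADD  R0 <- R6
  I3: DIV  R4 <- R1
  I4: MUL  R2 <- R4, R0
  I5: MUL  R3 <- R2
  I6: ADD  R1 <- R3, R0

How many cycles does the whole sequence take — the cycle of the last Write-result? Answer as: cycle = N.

I1 -> (1, 2, 3, 4)
I2 -> (5, 6, 8, 9)  // WAW R0: wait I1 write@4
I3 -> (6, 7, 15, 16)
I4 -> (7, 17, 21, 22)  // RAW R4: wait I3 write@16
I5 -> (23, 24, 28, 29)  // struct: MUL busy until I4 writes@22
I6 -> (24, 30, 32, 33)  // RAW R3: wait I5 write@29

cycle = 33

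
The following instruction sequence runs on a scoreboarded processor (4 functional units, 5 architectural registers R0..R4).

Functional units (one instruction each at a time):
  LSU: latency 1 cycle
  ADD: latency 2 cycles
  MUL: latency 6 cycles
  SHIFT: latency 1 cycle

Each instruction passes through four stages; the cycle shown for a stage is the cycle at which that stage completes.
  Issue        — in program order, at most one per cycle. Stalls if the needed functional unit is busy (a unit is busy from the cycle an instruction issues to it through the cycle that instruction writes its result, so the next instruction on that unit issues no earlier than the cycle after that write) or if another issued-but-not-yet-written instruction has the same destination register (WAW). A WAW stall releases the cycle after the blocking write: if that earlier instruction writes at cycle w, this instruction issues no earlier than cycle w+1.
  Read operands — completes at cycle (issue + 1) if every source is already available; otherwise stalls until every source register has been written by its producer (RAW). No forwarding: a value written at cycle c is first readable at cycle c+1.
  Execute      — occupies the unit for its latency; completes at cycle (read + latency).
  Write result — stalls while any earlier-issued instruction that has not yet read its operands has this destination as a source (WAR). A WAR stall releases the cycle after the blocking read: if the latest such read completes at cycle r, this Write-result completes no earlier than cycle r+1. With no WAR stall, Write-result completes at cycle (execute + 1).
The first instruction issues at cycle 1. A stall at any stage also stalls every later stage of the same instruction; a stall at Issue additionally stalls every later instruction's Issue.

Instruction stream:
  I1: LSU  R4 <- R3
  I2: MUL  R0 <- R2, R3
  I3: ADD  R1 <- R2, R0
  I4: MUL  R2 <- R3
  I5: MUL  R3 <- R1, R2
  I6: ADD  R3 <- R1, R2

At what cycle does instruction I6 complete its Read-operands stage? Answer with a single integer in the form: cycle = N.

cycle = 30

c1: I1 issues→LSU
c2: I1 reads · I2 issues→MUL
c3: I1 exec-done · I2 reads · I3 issues→ADD
c4: I1 writes R4
c9: I2 exec-done
c10: I2 writes R0
c11: I3 reads · I4 issues→MUL
c12: I4 reads
c13: I3 exec-done
c14: I3 writes R1
c18: I4 exec-done
c19: I4 writes R2
c20: I5 issues→MUL
c21: I5 reads
c27: I5 exec-done
c28: I5 writes R3
c29: I6 issues→ADD
c30: I6 reads
c32: I6 exec-done
c33: I6 writes R3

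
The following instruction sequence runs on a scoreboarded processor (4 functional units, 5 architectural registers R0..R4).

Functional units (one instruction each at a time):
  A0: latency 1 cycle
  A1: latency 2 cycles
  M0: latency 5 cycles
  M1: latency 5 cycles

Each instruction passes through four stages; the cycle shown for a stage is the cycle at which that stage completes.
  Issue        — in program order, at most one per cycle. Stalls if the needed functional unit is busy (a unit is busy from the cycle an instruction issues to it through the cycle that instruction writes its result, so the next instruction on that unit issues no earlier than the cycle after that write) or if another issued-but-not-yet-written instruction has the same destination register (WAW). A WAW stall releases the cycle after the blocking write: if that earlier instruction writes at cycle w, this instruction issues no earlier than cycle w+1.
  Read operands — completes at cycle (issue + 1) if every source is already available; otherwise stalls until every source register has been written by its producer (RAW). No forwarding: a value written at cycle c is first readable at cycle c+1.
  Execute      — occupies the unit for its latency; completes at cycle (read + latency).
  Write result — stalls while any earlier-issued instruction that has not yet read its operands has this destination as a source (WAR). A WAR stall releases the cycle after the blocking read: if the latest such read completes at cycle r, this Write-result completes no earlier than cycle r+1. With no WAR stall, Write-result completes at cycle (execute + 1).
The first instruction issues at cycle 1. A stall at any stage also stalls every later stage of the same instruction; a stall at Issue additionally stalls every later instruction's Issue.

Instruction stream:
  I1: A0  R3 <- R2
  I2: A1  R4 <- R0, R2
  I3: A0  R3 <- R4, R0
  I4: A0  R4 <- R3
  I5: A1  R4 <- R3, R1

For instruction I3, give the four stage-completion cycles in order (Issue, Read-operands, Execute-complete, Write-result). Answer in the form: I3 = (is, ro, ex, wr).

I3 = (5, 7, 8, 9)

I1 -> (1, 2, 3, 4)
I2 -> (2, 3, 5, 6)
I3 -> (5, 7, 8, 9)  // struct: A0 busy until I1 writes@4, RAW R4: wait I2 write@6
I4 -> (10, 11, 12, 13)  // struct: A0 busy until I3 writes@9
I5 -> (14, 15, 17, 18)  // WAW R4: wait I4 write@13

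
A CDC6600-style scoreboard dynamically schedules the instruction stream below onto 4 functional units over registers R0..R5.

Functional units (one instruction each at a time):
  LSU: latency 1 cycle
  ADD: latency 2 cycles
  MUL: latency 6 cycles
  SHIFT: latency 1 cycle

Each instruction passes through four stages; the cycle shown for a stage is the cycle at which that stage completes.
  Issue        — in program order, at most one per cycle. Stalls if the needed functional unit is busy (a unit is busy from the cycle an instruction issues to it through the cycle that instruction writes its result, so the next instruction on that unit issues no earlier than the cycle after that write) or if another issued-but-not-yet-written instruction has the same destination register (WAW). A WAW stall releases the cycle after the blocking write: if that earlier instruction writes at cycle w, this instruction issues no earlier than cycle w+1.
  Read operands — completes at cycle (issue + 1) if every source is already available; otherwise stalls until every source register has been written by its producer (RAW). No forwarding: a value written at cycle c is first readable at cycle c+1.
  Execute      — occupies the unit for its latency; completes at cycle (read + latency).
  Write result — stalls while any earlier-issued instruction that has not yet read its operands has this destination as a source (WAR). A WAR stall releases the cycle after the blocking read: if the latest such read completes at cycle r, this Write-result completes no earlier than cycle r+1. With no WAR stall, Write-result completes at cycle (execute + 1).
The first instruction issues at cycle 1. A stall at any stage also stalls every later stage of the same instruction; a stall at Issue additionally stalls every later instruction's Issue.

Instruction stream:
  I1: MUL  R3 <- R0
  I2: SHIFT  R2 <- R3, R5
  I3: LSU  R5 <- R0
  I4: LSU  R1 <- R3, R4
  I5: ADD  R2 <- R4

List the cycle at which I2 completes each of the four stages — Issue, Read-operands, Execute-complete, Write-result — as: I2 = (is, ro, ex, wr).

I2 = (2, 10, 11, 12)

c1: I1→MUL
c2: I1 RO · I2→SHIFT
c3: I3→LSU
c4: I3 RO
c5: I3 EX
c8: I1 EX
c9: I1 WR R3
c10: I2 RO
c11: I2 EX · I3 WR R5
c12: I2 WR R2 · I4→LSU
c13: I4 RO · I5→ADD
c14: I4 EX · I5 RO
c15: I4 WR R1
c16: I5 EX
c17: I5 WR R2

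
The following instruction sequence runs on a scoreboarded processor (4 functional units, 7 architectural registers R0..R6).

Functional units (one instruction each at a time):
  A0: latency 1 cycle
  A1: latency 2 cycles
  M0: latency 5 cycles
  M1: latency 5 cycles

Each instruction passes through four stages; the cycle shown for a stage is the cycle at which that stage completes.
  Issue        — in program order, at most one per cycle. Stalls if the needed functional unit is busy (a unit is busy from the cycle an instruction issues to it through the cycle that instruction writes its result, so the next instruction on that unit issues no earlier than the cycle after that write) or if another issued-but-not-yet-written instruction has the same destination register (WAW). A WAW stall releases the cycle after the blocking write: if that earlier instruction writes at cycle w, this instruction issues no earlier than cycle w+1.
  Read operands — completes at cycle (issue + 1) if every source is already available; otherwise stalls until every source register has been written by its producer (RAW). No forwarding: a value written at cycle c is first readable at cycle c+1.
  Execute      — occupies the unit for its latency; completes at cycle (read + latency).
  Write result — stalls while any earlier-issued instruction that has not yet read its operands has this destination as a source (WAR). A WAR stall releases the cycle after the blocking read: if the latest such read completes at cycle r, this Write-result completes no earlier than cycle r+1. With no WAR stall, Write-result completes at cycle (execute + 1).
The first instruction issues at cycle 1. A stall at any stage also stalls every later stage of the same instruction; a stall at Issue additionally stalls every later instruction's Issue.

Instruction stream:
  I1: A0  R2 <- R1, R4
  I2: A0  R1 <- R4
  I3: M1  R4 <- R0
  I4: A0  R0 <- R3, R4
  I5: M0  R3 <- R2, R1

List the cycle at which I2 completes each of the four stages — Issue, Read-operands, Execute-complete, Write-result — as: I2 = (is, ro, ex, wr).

I2 = (5, 6, 7, 8)

I1 -> (1, 2, 3, 4)
I2 -> (5, 6, 7, 8)  // struct: A0 busy until I1 writes@4
I3 -> (6, 7, 12, 13)
I4 -> (9, 14, 15, 16)  // struct: A0 busy until I2 writes@8, RAW R4: wait I3 write@13
I5 -> (10, 11, 16, 17)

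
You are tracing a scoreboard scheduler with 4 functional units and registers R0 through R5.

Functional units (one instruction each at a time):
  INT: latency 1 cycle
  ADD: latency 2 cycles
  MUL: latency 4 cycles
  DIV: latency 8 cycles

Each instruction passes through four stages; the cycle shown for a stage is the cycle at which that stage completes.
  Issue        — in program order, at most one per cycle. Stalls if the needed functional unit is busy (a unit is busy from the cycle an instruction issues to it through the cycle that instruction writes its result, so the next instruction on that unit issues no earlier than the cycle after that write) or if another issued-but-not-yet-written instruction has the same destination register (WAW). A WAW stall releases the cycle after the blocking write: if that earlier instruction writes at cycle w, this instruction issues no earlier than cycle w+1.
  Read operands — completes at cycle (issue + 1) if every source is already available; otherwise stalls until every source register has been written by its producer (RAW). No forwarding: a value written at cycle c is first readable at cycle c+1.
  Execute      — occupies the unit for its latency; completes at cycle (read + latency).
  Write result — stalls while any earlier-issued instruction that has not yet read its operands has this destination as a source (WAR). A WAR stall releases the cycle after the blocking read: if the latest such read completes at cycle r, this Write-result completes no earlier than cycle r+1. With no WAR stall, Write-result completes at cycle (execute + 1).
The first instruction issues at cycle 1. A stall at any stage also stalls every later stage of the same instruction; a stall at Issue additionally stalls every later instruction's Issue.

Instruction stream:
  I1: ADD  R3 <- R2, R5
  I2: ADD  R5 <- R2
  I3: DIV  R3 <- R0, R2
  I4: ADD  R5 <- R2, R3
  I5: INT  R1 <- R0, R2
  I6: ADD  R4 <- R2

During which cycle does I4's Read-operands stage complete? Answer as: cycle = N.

t=1  I1 issues→ADD
t=2  I1 reads
t=4  I1 exec-done
t=5  I1 writes R3
t=6  I2 issues→ADD
t=7  I2 reads; I3 issues→DIV
t=8  I3 reads
t=9  I2 exec-done
t=10  I2 writes R5
t=11  I4 issues→ADD
t=12  I5 issues→INT
t=13  I5 reads
t=14  I5 exec-done
t=15  I5 writes R1
t=16  I3 exec-done
t=17  I3 writes R3
t=18  I4 reads
t=20  I4 exec-done
t=21  I4 writes R5
t=22  I6 issues→ADD
t=23  I6 reads
t=25  I6 exec-done
t=26  I6 writes R4

cycle = 18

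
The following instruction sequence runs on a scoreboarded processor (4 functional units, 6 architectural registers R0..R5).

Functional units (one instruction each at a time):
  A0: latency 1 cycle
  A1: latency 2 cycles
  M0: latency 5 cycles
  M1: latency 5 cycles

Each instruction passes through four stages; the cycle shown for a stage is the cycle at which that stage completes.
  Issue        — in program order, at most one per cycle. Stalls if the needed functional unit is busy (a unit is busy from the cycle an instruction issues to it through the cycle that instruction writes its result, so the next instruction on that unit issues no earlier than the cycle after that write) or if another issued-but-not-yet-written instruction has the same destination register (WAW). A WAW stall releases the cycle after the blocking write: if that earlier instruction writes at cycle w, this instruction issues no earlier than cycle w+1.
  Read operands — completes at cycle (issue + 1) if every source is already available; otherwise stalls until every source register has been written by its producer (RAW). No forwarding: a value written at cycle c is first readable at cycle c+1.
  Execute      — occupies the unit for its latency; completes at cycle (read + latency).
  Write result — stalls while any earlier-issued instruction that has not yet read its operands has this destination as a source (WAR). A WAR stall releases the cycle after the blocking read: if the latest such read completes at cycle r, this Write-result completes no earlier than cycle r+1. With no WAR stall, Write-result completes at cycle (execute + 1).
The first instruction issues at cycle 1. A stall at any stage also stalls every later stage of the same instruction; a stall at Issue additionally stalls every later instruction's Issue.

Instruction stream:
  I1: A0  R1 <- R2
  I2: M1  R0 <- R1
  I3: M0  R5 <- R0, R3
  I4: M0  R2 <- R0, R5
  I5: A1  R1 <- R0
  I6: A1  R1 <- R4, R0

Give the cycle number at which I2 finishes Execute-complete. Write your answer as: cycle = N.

cycle = 10

  I1 | 1 | 2 | 3 | 4
  I2 | 2 | 5 | 10 | 11   RAW R1: wait I1 write@4
  I3 | 3 | 12 | 17 | 18   RAW R0: wait I2 write@11
  I4 | 19 | 20 | 25 | 26   struct: M0 busy until I3 writes@18
  I5 | 20 | 21 | 23 | 24
  I6 | 25 | 26 | 28 | 29   struct: A1 busy until I5 writes@24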